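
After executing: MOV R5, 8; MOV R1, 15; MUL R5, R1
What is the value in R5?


Register state trace:
  MOV R5, 8  → R5 = 8
  MOV R1, 15  → R1 = 15
  MUL R5, R1  → R5 = 8 * 15 = 120
Final: R5 = 120

120


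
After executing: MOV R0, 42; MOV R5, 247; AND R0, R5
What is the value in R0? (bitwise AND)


Register state trace:
  MOV R0, 42  → R0 = 42 (0b00101010)
  MOV R5, 247  → R5 = 247 (0b11110111)
  AND R0, R5  → R0 = 42 AND 247 = 34 (0b00100010)
Final: R0 = 34

34


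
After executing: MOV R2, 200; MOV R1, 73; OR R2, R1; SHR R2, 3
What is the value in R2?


Register state trace:
  MOV R2, 200  → R2 = 200 (0b11001000)
  MOV R1, 73  → R1 = 73 (0b01001001)
  OR R2, R1  → R2 = 200 OR 73 = 201 (0b11001001)
  SHR R2, 3  → R2 = 201 >> 3 = 25
Final: R2 = 25

25


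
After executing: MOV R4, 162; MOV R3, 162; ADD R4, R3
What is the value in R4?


Register state trace:
  MOV R4, 162  → R4 = 162
  MOV R3, 162  → R3 = 162
  ADD R4, R3  → R4 = 162 + 162 = 324
Final: R4 = 324

324


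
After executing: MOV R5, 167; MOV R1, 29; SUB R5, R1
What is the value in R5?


Register state trace:
  MOV R5, 167  → R5 = 167
  MOV R1, 29  → R1 = 29
  SUB R5, R1  → R5 = 167 - 29 = 138
Final: R5 = 138

138


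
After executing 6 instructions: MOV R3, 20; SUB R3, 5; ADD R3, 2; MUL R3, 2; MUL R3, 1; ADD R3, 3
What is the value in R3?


Register state trace:
  MOV R3, 20  → R3 = 20
  SUB R3, 5  → R3 = 20 - 5 = 15
  ADD R3, 2  → R3 = 15 + 2 = 17
  MUL R3, 2  → R3 = 17 * 2 = 34
  MUL R3, 1  → R3 = 34 * 1 = 34
  ADD R3, 3  → R3 = 34 + 3 = 37
Final: R3 = 37

37


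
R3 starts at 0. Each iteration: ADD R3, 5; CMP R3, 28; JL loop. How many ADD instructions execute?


Loop trace (R3 starts at 0, target 28, step 5):
  ADD #1: R3 = 0 + 5 = 5  → 5 < 28, loop
  ADD #2: R3 = 5 + 5 = 10  → 10 < 28, loop
  ADD #3: R3 = 10 + 5 = 15  → 15 < 28, loop
  ADD #4: R3 = 15 + 5 = 20  → 20 < 28, loop
  ADD #5: R3 = 20 + 5 = 25  → 25 < 28, loop
  ADD #6: R3 = 25 + 5 = 30  → 30 >= 28, exit
Total ADD instructions: 6

6


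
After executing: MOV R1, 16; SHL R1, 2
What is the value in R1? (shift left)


Register state trace:
  MOV R1, 16  → R1 = 16
  SHL R1, 2  → R1 = 16 << 2 = 16 * 2^2 = 64
Final: R1 = 64

64


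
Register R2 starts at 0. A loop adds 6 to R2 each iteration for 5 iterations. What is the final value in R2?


Starting value: R2 = 0
  Iter 1: R2 = 0 + 6 = 6
  Iter 2: R2 = 6 + 6 = 12
  Iter 3: R2 = 12 + 6 = 18
  Iter 4: R2 = 18 + 6 = 24
  Iter 5: R2 = 24 + 6 = 30
Final: R2 = 30

30


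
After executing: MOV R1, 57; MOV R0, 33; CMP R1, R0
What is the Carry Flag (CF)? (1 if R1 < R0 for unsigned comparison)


Register state trace:
  MOV R1, 57  → R1 = 57
  MOV R0, 33  → R0 = 33
  CMP R1, R0  → unsigned 57 - 33: no borrow
  57 >= 33, so CF = 0
CF = 0

0


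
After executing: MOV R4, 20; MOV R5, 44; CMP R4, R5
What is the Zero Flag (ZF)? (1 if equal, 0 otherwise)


Register state trace:
  MOV R4, 20  → R4 = 20
  MOV R5, 44  → R5 = 44
  CMP R4, R5  → computes 20 - 44 = -24
  Result is nonzero, so values are not equal
ZF = 0

0


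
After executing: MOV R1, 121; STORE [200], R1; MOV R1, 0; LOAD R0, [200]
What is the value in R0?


Register and memory trace:
  MOV R1, 121  → R1 = 121
  STORE [200], R1  → mem[200] = 121
  MOV R1, 0  → R1 = 0
  LOAD R0, [200]  → R0 = mem[200] = 121
Final: R0 = 121

121


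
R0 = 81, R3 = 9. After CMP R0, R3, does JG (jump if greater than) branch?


Trace:
  R0 = 81, R3 = 9
  CMP R0, R3  → compares 81 vs 9
  JG checks: is 81 greater than 9?
  81 > 9, so condition is true
Branch taken: Yes

Yes


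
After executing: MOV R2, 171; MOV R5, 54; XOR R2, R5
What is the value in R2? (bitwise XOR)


Register state trace:
  MOV R2, 171  → R2 = 171 (0b10101011)
  MOV R5, 54  → R5 = 54 (0b00110110)
  XOR R2, R5  → R2 = 171 XOR 54 = 157 (0b10011101)
Final: R2 = 157

157


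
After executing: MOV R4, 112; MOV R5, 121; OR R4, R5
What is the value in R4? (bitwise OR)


Register state trace:
  MOV R4, 112  → R4 = 112 (0b01110000)
  MOV R5, 121  → R5 = 121 (0b01111001)
  OR R4, R5   → R4 = 112 OR 121 = 121 (0b01111001)
Final: R4 = 121

121


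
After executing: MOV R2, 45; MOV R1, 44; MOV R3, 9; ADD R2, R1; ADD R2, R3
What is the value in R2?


Register state trace:
  MOV R2, 45  → R2 = 45
  MOV R1, 44  → R1 = 44
  MOV R3, 9  → R3 = 9
  ADD R2, R1  → R2 = 45 + 44 = 89
  ADD R2, R3  → R2 = 89 + 9 = 98
Final: R2 = 98

98


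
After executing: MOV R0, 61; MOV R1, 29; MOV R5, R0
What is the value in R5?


Register state trace:
  MOV R0, 61  → R0 = 61
  MOV R1, 29  → R1 = 29
  MOV R5, R0  → R5 = 61
Final: R5 = 61

61


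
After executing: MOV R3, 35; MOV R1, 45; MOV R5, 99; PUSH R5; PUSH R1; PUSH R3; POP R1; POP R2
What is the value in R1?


Stack trace (top is rightmost):
  MOV R3, 35  → R3 = 35
  MOV R1, 45  → R1 = 45
  MOV R5, 99  → R5 = 99
  PUSH R5  → stack: [99]
  PUSH R1  → stack: [99, 45]
  PUSH R3  → stack: [99, 45, 35]
  POP R1  → R1 = 35, stack: [99, 45]
  POP R2  → R2 = 45, stack: [99]
Final: R1 = 35

35


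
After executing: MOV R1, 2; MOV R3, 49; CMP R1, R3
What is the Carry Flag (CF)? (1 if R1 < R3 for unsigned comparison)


Register state trace:
  MOV R1, 2  → R1 = 2
  MOV R3, 49  → R3 = 49
  CMP R1, R3  → unsigned 2 - 49: borrow occurs
  2 < 49, so CF = 1
CF = 1

1


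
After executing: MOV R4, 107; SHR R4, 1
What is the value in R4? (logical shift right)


Register state trace:
  MOV R4, 107  → R4 = 107
  SHR R4, 1  → R4 = 107 >> 1 = 107 // 2^1 = 53
Final: R4 = 53

53


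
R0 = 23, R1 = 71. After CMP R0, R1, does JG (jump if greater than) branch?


Trace:
  R0 = 23, R1 = 71
  CMP R0, R1  → compares 23 vs 71
  JG checks: is 23 greater than 71?
  23 < 71, so condition is false
Branch taken: No

No


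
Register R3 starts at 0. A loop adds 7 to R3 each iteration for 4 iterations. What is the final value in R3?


Starting value: R3 = 0
  Iter 1: R3 = 0 + 7 = 7
  Iter 2: R3 = 7 + 7 = 14
  Iter 3: R3 = 14 + 7 = 21
  Iter 4: R3 = 21 + 7 = 28
Final: R3 = 28

28


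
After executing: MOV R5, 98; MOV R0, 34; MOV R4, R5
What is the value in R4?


Register state trace:
  MOV R5, 98  → R5 = 98
  MOV R0, 34  → R0 = 34
  MOV R4, R5  → R4 = 98
Final: R4 = 98

98


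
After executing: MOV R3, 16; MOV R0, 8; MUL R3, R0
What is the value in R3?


Register state trace:
  MOV R3, 16  → R3 = 16
  MOV R0, 8  → R0 = 8
  MUL R3, R0  → R3 = 16 * 8 = 128
Final: R3 = 128

128


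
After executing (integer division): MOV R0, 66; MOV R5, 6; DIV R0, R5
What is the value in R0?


Register state trace:
  MOV R0, 66  → R0 = 66
  MOV R5, 6  → R5 = 6
  DIV R0, R5  → R0 = 66 // 6 = 11
Final: R0 = 11

11


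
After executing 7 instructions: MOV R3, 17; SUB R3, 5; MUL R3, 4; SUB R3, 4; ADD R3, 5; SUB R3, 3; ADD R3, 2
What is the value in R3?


Register state trace:
  MOV R3, 17  → R3 = 17
  SUB R3, 5  → R3 = 17 - 5 = 12
  MUL R3, 4  → R3 = 12 * 4 = 48
  SUB R3, 4  → R3 = 48 - 4 = 44
  ADD R3, 5  → R3 = 44 + 5 = 49
  SUB R3, 3  → R3 = 49 - 3 = 46
  ADD R3, 2  → R3 = 46 + 2 = 48
Final: R3 = 48

48


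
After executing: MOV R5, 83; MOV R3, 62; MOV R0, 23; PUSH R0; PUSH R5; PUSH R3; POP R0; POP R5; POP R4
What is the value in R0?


Stack trace (top is rightmost):
  MOV R5, 83  → R5 = 83
  MOV R3, 62  → R3 = 62
  MOV R0, 23  → R0 = 23
  PUSH R0  → stack: [23]
  PUSH R5  → stack: [23, 83]
  PUSH R3  → stack: [23, 83, 62]
  POP R0  → R0 = 62, stack: [23, 83]
  POP R5  → R5 = 83, stack: [23]
  POP R4  → R4 = 23, stack: []
Final: R0 = 62

62


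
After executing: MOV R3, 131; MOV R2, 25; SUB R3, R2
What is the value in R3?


Register state trace:
  MOV R3, 131  → R3 = 131
  MOV R2, 25  → R2 = 25
  SUB R3, R2  → R3 = 131 - 25 = 106
Final: R3 = 106

106


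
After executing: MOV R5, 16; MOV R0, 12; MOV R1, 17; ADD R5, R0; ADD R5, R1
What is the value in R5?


Register state trace:
  MOV R5, 16  → R5 = 16
  MOV R0, 12  → R0 = 12
  MOV R1, 17  → R1 = 17
  ADD R5, R0  → R5 = 16 + 12 = 28
  ADD R5, R1  → R5 = 28 + 17 = 45
Final: R5 = 45

45


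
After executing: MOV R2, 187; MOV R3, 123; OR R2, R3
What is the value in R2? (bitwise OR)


Register state trace:
  MOV R2, 187  → R2 = 187 (0b10111011)
  MOV R3, 123  → R3 = 123 (0b01111011)
  OR R2, R3   → R2 = 187 OR 123 = 251 (0b11111011)
Final: R2 = 251

251


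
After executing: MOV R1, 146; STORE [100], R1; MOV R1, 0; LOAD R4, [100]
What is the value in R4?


Register and memory trace:
  MOV R1, 146  → R1 = 146
  STORE [100], R1  → mem[100] = 146
  MOV R1, 0  → R1 = 0
  LOAD R4, [100]  → R4 = mem[100] = 146
Final: R4 = 146

146


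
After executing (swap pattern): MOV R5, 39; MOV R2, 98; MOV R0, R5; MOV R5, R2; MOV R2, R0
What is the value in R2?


Register state trace (swap pattern):
  MOV R5, 39  → R5 = 39
  MOV R2, 98  → R2 = 98
  MOV R0, R5  → R0 = 39  (save R5)
  MOV R5, R2  → R5 = 98  (R5 gets R2's value)
  MOV R2, R0  → R2 = 39  (R2 gets saved value)
Final: R2 = 39

39


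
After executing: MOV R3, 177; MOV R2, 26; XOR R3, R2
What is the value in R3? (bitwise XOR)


Register state trace:
  MOV R3, 177  → R3 = 177 (0b10110001)
  MOV R2, 26  → R2 = 26 (0b00011010)
  XOR R3, R2  → R3 = 177 XOR 26 = 171 (0b10101011)
Final: R3 = 171

171


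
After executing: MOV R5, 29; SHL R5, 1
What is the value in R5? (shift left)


Register state trace:
  MOV R5, 29  → R5 = 29
  SHL R5, 1  → R5 = 29 << 1 = 29 * 2^1 = 58
Final: R5 = 58

58


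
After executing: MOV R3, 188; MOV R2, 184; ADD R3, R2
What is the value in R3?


Register state trace:
  MOV R3, 188  → R3 = 188
  MOV R2, 184  → R2 = 184
  ADD R3, R2  → R3 = 188 + 184 = 372
Final: R3 = 372

372


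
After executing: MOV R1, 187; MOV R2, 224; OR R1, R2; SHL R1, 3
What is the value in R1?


Register state trace:
  MOV R1, 187  → R1 = 187 (0b10111011)
  MOV R2, 224  → R2 = 224 (0b11100000)
  OR R1, R2  → R1 = 187 OR 224 = 251 (0b11111011)
  SHL R1, 3  → R1 = 251 << 3 = 2008
Final: R1 = 2008

2008


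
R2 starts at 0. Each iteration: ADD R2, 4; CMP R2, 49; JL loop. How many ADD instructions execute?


Loop trace (R2 starts at 0, target 49, step 4):
  ADD #1: R2 = 0 + 4 = 4  → 4 < 49, loop
  ADD #2: R2 = 4 + 4 = 8  → 8 < 49, loop
  ADD #3: R2 = 8 + 4 = 12  → 12 < 49, loop
  ADD #4: R2 = 12 + 4 = 16  → 16 < 49, loop
  ADD #5: R2 = 16 + 4 = 20  → 20 < 49, loop
  ADD #6: R2 = 20 + 4 = 24  → 24 < 49, loop
  ADD #7: R2 = 24 + 4 = 28  → 28 < 49, loop
  ADD #8: R2 = 28 + 4 = 32  → 32 < 49, loop
  ADD #9: R2 = 32 + 4 = 36  → 36 < 49, loop
  ADD #10: R2 = 36 + 4 = 40  → 40 < 49, loop
  ADD #11: R2 = 40 + 4 = 44  → 44 < 49, loop
  ADD #12: R2 = 44 + 4 = 48  → 48 < 49, loop
  ADD #13: R2 = 48 + 4 = 52  → 52 >= 49, exit
Total ADD instructions: 13

13


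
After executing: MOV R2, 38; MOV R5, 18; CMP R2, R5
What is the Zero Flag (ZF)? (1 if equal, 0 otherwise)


Register state trace:
  MOV R2, 38  → R2 = 38
  MOV R5, 18  → R5 = 18
  CMP R2, R5  → computes 38 - 18 = 20
  Result is nonzero, so values are not equal
ZF = 0

0


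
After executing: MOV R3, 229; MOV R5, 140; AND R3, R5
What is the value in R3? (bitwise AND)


Register state trace:
  MOV R3, 229  → R3 = 229 (0b11100101)
  MOV R5, 140  → R5 = 140 (0b10001100)
  AND R3, R5  → R3 = 229 AND 140 = 132 (0b10000100)
Final: R3 = 132

132


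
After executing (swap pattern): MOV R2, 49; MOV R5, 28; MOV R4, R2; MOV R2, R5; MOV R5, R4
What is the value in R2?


Register state trace (swap pattern):
  MOV R2, 49  → R2 = 49
  MOV R5, 28  → R5 = 28
  MOV R4, R2  → R4 = 49  (save R2)
  MOV R2, R5  → R2 = 28  (R2 gets R5's value)
  MOV R5, R4  → R5 = 49  (R5 gets saved value)
Final: R2 = 28

28


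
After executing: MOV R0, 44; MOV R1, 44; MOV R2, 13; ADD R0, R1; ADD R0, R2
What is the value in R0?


Register state trace:
  MOV R0, 44  → R0 = 44
  MOV R1, 44  → R1 = 44
  MOV R2, 13  → R2 = 13
  ADD R0, R1  → R0 = 44 + 44 = 88
  ADD R0, R2  → R0 = 88 + 13 = 101
Final: R0 = 101

101


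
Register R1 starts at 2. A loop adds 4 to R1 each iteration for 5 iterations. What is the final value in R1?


Starting value: R1 = 2
  Iter 1: R1 = 2 + 4 = 6
  Iter 2: R1 = 6 + 4 = 10
  Iter 3: R1 = 10 + 4 = 14
  Iter 4: R1 = 14 + 4 = 18
  Iter 5: R1 = 18 + 4 = 22
Final: R1 = 22

22


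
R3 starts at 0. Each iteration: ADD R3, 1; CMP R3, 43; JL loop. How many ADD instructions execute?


Loop trace (R3 starts at 0, target 43, step 1):
  ADD #1: R3 = 0 + 1 = 1  → 1 < 43, loop
  ADD #2: R3 = 1 + 1 = 2  → 2 < 43, loop
  ADD #3: R3 = 2 + 1 = 3  → 3 < 43, loop
  ADD #4: R3 = 3 + 1 = 4  → 4 < 43, loop
  ADD #5: R3 = 4 + 1 = 5  → 5 < 43, loop
  ADD #6: R3 = 5 + 1 = 6  → 6 < 43, loop
  ADD #7: R3 = 6 + 1 = 7  → 7 < 43, loop
  ADD #8: R3 = 7 + 1 = 8  → 8 < 43, loop
  ADD #9: R3 = 8 + 1 = 9  → 9 < 43, loop
  ADD #10: R3 = 9 + 1 = 10  → 10 < 43, loop
  ADD #11: R3 = 10 + 1 = 11  → 11 < 43, loop
  ADD #12: R3 = 11 + 1 = 12  → 12 < 43, loop
  ADD #13: R3 = 12 + 1 = 13  → 13 < 43, loop
  ADD #14: R3 = 13 + 1 = 14  → 14 < 43, loop
  ADD #15: R3 = 14 + 1 = 15  → 15 < 43, loop
  ADD #16: R3 = 15 + 1 = 16  → 16 < 43, loop
  ADD #17: R3 = 16 + 1 = 17  → 17 < 43, loop
  ADD #18: R3 = 17 + 1 = 18  → 18 < 43, loop
  ADD #19: R3 = 18 + 1 = 19  → 19 < 43, loop
  ADD #20: R3 = 19 + 1 = 20  → 20 < 43, loop
  ADD #21: R3 = 20 + 1 = 21  → 21 < 43, loop
  ADD #22: R3 = 21 + 1 = 22  → 22 < 43, loop
  ADD #23: R3 = 22 + 1 = 23  → 23 < 43, loop
  ADD #24: R3 = 23 + 1 = 24  → 24 < 43, loop
  ADD #25: R3 = 24 + 1 = 25  → 25 < 43, loop
  ADD #26: R3 = 25 + 1 = 26  → 26 < 43, loop
  ADD #27: R3 = 26 + 1 = 27  → 27 < 43, loop
  ADD #28: R3 = 27 + 1 = 28  → 28 < 43, loop
  ADD #29: R3 = 28 + 1 = 29  → 29 < 43, loop
  ADD #30: R3 = 29 + 1 = 30  → 30 < 43, loop
  ADD #31: R3 = 30 + 1 = 31  → 31 < 43, loop
  ADD #32: R3 = 31 + 1 = 32  → 32 < 43, loop
  ADD #33: R3 = 32 + 1 = 33  → 33 < 43, loop
  ADD #34: R3 = 33 + 1 = 34  → 34 < 43, loop
  ADD #35: R3 = 34 + 1 = 35  → 35 < 43, loop
  ADD #36: R3 = 35 + 1 = 36  → 36 < 43, loop
  ADD #37: R3 = 36 + 1 = 37  → 37 < 43, loop
  ADD #38: R3 = 37 + 1 = 38  → 38 < 43, loop
  ADD #39: R3 = 38 + 1 = 39  → 39 < 43, loop
  ADD #40: R3 = 39 + 1 = 40  → 40 < 43, loop
  ADD #41: R3 = 40 + 1 = 41  → 41 < 43, loop
  ADD #42: R3 = 41 + 1 = 42  → 42 < 43, loop
  ADD #43: R3 = 42 + 1 = 43  → 43 >= 43, exit
Total ADD instructions: 43

43


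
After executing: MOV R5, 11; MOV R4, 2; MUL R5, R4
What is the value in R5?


Register state trace:
  MOV R5, 11  → R5 = 11
  MOV R4, 2  → R4 = 2
  MUL R5, R4  → R5 = 11 * 2 = 22
Final: R5 = 22

22


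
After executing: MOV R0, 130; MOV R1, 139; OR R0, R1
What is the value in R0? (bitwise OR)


Register state trace:
  MOV R0, 130  → R0 = 130 (0b10000010)
  MOV R1, 139  → R1 = 139 (0b10001011)
  OR R0, R1   → R0 = 130 OR 139 = 139 (0b10001011)
Final: R0 = 139

139


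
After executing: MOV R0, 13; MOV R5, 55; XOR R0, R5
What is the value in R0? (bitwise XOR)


Register state trace:
  MOV R0, 13  → R0 = 13 (0b00001101)
  MOV R5, 55  → R5 = 55 (0b00110111)
  XOR R0, R5  → R0 = 13 XOR 55 = 58 (0b00111010)
Final: R0 = 58

58


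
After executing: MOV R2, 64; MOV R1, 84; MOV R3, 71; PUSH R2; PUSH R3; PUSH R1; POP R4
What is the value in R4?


Stack trace (top is rightmost):
  MOV R2, 64  → R2 = 64
  MOV R1, 84  → R1 = 84
  MOV R3, 71  → R3 = 71
  PUSH R2  → stack: [64]
  PUSH R3  → stack: [64, 71]
  PUSH R1  → stack: [64, 71, 84]
  POP R4  → R4 = 84, stack: [64, 71]
Final: R4 = 84

84


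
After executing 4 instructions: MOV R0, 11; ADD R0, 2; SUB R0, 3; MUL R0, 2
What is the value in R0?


Register state trace:
  MOV R0, 11  → R0 = 11
  ADD R0, 2  → R0 = 11 + 2 = 13
  SUB R0, 3  → R0 = 13 - 3 = 10
  MUL R0, 2  → R0 = 10 * 2 = 20
Final: R0 = 20

20


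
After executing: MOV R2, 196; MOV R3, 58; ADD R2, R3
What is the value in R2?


Register state trace:
  MOV R2, 196  → R2 = 196
  MOV R3, 58  → R3 = 58
  ADD R2, R3  → R2 = 196 + 58 = 254
Final: R2 = 254

254


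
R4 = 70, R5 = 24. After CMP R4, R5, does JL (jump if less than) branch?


Trace:
  R4 = 70, R5 = 24
  CMP R4, R5  → compares 70 vs 24
  JL checks: is 70 less than 24?
  70 > 24, so condition is false
Branch taken: No

No


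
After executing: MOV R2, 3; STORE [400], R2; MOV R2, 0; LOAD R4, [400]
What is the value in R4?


Register and memory trace:
  MOV R2, 3  → R2 = 3
  STORE [400], R2  → mem[400] = 3
  MOV R2, 0  → R2 = 0
  LOAD R4, [400]  → R4 = mem[400] = 3
Final: R4 = 3

3


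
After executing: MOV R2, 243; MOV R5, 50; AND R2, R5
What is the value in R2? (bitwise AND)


Register state trace:
  MOV R2, 243  → R2 = 243 (0b11110011)
  MOV R5, 50  → R5 = 50 (0b00110010)
  AND R2, R5  → R2 = 243 AND 50 = 50 (0b00110010)
Final: R2 = 50

50


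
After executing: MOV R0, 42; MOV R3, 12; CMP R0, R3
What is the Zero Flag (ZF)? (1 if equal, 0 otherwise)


Register state trace:
  MOV R0, 42  → R0 = 42
  MOV R3, 12  → R3 = 12
  CMP R0, R3  → computes 42 - 12 = 30
  Result is nonzero, so values are not equal
ZF = 0

0


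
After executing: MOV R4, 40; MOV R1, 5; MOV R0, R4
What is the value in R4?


Register state trace:
  MOV R4, 40  → R4 = 40
  MOV R1, 5  → R1 = 5
  MOV R0, R4  → R0 = 40
Final: R4 = 40

40


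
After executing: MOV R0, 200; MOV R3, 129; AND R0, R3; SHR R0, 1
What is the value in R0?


Register state trace:
  MOV R0, 200  → R0 = 200 (0b11001000)
  MOV R3, 129  → R3 = 129 (0b10000001)
  AND R0, R3  → R0 = 200 AND 129 = 128 (0b10000000)
  SHR R0, 1  → R0 = 128 >> 1 = 64
Final: R0 = 64

64


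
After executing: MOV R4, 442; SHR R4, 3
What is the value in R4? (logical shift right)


Register state trace:
  MOV R4, 442  → R4 = 442
  SHR R4, 3  → R4 = 442 >> 3 = 442 // 2^3 = 55
Final: R4 = 55

55


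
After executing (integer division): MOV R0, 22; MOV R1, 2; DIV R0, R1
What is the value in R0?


Register state trace:
  MOV R0, 22  → R0 = 22
  MOV R1, 2  → R1 = 2
  DIV R0, R1  → R0 = 22 // 2 = 11
Final: R0 = 11

11


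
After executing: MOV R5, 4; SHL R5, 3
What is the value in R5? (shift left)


Register state trace:
  MOV R5, 4  → R5 = 4
  SHL R5, 3  → R5 = 4 << 3 = 4 * 2^3 = 32
Final: R5 = 32

32


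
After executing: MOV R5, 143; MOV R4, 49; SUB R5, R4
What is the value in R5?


Register state trace:
  MOV R5, 143  → R5 = 143
  MOV R4, 49  → R4 = 49
  SUB R5, R4  → R5 = 143 - 49 = 94
Final: R5 = 94

94


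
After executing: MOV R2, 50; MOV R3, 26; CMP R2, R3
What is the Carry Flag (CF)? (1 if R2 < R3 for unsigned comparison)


Register state trace:
  MOV R2, 50  → R2 = 50
  MOV R3, 26  → R3 = 26
  CMP R2, R3  → unsigned 50 - 26: no borrow
  50 >= 26, so CF = 0
CF = 0

0


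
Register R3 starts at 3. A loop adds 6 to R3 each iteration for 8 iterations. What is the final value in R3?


Starting value: R3 = 3
  Iter 1: R3 = 3 + 6 = 9
  Iter 2: R3 = 9 + 6 = 15
  Iter 3: R3 = 15 + 6 = 21
  Iter 4: R3 = 21 + 6 = 27
  Iter 5: R3 = 27 + 6 = 33
  Iter 6: R3 = 33 + 6 = 39
  Iter 7: R3 = 39 + 6 = 45
  Iter 8: R3 = 45 + 6 = 51
Final: R3 = 51

51


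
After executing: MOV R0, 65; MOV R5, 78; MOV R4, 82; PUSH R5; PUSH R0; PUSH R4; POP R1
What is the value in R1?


Stack trace (top is rightmost):
  MOV R0, 65  → R0 = 65
  MOV R5, 78  → R5 = 78
  MOV R4, 82  → R4 = 82
  PUSH R5  → stack: [78]
  PUSH R0  → stack: [78, 65]
  PUSH R4  → stack: [78, 65, 82]
  POP R1  → R1 = 82, stack: [78, 65]
Final: R1 = 82

82


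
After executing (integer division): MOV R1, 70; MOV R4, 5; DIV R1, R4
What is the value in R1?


Register state trace:
  MOV R1, 70  → R1 = 70
  MOV R4, 5  → R4 = 5
  DIV R1, R4  → R1 = 70 // 5 = 14
Final: R1 = 14

14


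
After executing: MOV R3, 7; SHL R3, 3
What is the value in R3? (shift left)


Register state trace:
  MOV R3, 7  → R3 = 7
  SHL R3, 3  → R3 = 7 << 3 = 7 * 2^3 = 56
Final: R3 = 56

56


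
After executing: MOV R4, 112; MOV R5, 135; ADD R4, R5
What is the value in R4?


Register state trace:
  MOV R4, 112  → R4 = 112
  MOV R5, 135  → R5 = 135
  ADD R4, R5  → R4 = 112 + 135 = 247
Final: R4 = 247

247


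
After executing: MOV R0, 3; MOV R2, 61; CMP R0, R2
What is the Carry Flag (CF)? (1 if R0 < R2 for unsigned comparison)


Register state trace:
  MOV R0, 3  → R0 = 3
  MOV R2, 61  → R2 = 61
  CMP R0, R2  → unsigned 3 - 61: borrow occurs
  3 < 61, so CF = 1
CF = 1

1


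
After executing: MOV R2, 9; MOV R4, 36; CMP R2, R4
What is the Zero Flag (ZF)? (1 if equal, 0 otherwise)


Register state trace:
  MOV R2, 9  → R2 = 9
  MOV R4, 36  → R4 = 36
  CMP R2, R4  → computes 9 - 36 = -27
  Result is nonzero, so values are not equal
ZF = 0

0


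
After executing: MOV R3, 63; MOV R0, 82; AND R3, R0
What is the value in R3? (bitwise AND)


Register state trace:
  MOV R3, 63  → R3 = 63 (0b00111111)
  MOV R0, 82  → R0 = 82 (0b01010010)
  AND R3, R0  → R3 = 63 AND 82 = 18 (0b00010010)
Final: R3 = 18

18


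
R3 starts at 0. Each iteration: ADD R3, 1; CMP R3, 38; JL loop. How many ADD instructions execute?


Loop trace (R3 starts at 0, target 38, step 1):
  ADD #1: R3 = 0 + 1 = 1  → 1 < 38, loop
  ADD #2: R3 = 1 + 1 = 2  → 2 < 38, loop
  ADD #3: R3 = 2 + 1 = 3  → 3 < 38, loop
  ADD #4: R3 = 3 + 1 = 4  → 4 < 38, loop
  ADD #5: R3 = 4 + 1 = 5  → 5 < 38, loop
  ADD #6: R3 = 5 + 1 = 6  → 6 < 38, loop
  ADD #7: R3 = 6 + 1 = 7  → 7 < 38, loop
  ADD #8: R3 = 7 + 1 = 8  → 8 < 38, loop
  ADD #9: R3 = 8 + 1 = 9  → 9 < 38, loop
  ADD #10: R3 = 9 + 1 = 10  → 10 < 38, loop
  ADD #11: R3 = 10 + 1 = 11  → 11 < 38, loop
  ADD #12: R3 = 11 + 1 = 12  → 12 < 38, loop
  ADD #13: R3 = 12 + 1 = 13  → 13 < 38, loop
  ADD #14: R3 = 13 + 1 = 14  → 14 < 38, loop
  ADD #15: R3 = 14 + 1 = 15  → 15 < 38, loop
  ADD #16: R3 = 15 + 1 = 16  → 16 < 38, loop
  ADD #17: R3 = 16 + 1 = 17  → 17 < 38, loop
  ADD #18: R3 = 17 + 1 = 18  → 18 < 38, loop
  ADD #19: R3 = 18 + 1 = 19  → 19 < 38, loop
  ADD #20: R3 = 19 + 1 = 20  → 20 < 38, loop
  ADD #21: R3 = 20 + 1 = 21  → 21 < 38, loop
  ADD #22: R3 = 21 + 1 = 22  → 22 < 38, loop
  ADD #23: R3 = 22 + 1 = 23  → 23 < 38, loop
  ADD #24: R3 = 23 + 1 = 24  → 24 < 38, loop
  ADD #25: R3 = 24 + 1 = 25  → 25 < 38, loop
  ADD #26: R3 = 25 + 1 = 26  → 26 < 38, loop
  ADD #27: R3 = 26 + 1 = 27  → 27 < 38, loop
  ADD #28: R3 = 27 + 1 = 28  → 28 < 38, loop
  ADD #29: R3 = 28 + 1 = 29  → 29 < 38, loop
  ADD #30: R3 = 29 + 1 = 30  → 30 < 38, loop
  ADD #31: R3 = 30 + 1 = 31  → 31 < 38, loop
  ADD #32: R3 = 31 + 1 = 32  → 32 < 38, loop
  ADD #33: R3 = 32 + 1 = 33  → 33 < 38, loop
  ADD #34: R3 = 33 + 1 = 34  → 34 < 38, loop
  ADD #35: R3 = 34 + 1 = 35  → 35 < 38, loop
  ADD #36: R3 = 35 + 1 = 36  → 36 < 38, loop
  ADD #37: R3 = 36 + 1 = 37  → 37 < 38, loop
  ADD #38: R3 = 37 + 1 = 38  → 38 >= 38, exit
Total ADD instructions: 38

38


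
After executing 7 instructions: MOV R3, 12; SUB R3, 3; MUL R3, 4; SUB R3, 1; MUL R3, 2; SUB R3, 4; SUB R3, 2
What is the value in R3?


Register state trace:
  MOV R3, 12  → R3 = 12
  SUB R3, 3  → R3 = 12 - 3 = 9
  MUL R3, 4  → R3 = 9 * 4 = 36
  SUB R3, 1  → R3 = 36 - 1 = 35
  MUL R3, 2  → R3 = 35 * 2 = 70
  SUB R3, 4  → R3 = 70 - 4 = 66
  SUB R3, 2  → R3 = 66 - 2 = 64
Final: R3 = 64

64


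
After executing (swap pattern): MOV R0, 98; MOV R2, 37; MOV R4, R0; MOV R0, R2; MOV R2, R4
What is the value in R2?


Register state trace (swap pattern):
  MOV R0, 98  → R0 = 98
  MOV R2, 37  → R2 = 37
  MOV R4, R0  → R4 = 98  (save R0)
  MOV R0, R2  → R0 = 37  (R0 gets R2's value)
  MOV R2, R4  → R2 = 98  (R2 gets saved value)
Final: R2 = 98

98


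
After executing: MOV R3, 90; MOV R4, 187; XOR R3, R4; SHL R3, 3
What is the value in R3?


Register state trace:
  MOV R3, 90  → R3 = 90 (0b01011010)
  MOV R4, 187  → R4 = 187 (0b10111011)
  XOR R3, R4  → R3 = 90 XOR 187 = 225 (0b11100001)
  SHL R3, 3  → R3 = 225 << 3 = 1800
Final: R3 = 1800

1800


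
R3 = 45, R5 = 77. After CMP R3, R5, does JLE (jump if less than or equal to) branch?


Trace:
  R3 = 45, R5 = 77
  CMP R3, R5  → compares 45 vs 77
  JLE checks: is 45 less than or equal to 77?
  45 < 77, so condition is true
Branch taken: Yes

Yes


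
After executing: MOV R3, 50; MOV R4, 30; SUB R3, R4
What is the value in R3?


Register state trace:
  MOV R3, 50  → R3 = 50
  MOV R4, 30  → R4 = 30
  SUB R3, R4  → R3 = 50 - 30 = 20
Final: R3 = 20

20


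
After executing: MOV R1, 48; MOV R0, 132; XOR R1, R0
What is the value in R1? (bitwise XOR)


Register state trace:
  MOV R1, 48  → R1 = 48 (0b00110000)
  MOV R0, 132  → R0 = 132 (0b10000100)
  XOR R1, R0  → R1 = 48 XOR 132 = 180 (0b10110100)
Final: R1 = 180

180


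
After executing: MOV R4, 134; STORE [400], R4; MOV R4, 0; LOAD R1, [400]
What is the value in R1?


Register and memory trace:
  MOV R4, 134  → R4 = 134
  STORE [400], R4  → mem[400] = 134
  MOV R4, 0  → R4 = 0
  LOAD R1, [400]  → R1 = mem[400] = 134
Final: R1 = 134

134


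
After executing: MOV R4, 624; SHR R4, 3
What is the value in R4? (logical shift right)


Register state trace:
  MOV R4, 624  → R4 = 624
  SHR R4, 3  → R4 = 624 >> 3 = 624 // 2^3 = 78
Final: R4 = 78

78


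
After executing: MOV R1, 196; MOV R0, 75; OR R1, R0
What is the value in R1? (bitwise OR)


Register state trace:
  MOV R1, 196  → R1 = 196 (0b11000100)
  MOV R0, 75  → R0 = 75 (0b01001011)
  OR R1, R0   → R1 = 196 OR 75 = 207 (0b11001111)
Final: R1 = 207

207


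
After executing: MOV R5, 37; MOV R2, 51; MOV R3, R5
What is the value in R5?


Register state trace:
  MOV R5, 37  → R5 = 37
  MOV R2, 51  → R2 = 51
  MOV R3, R5  → R3 = 37
Final: R5 = 37

37


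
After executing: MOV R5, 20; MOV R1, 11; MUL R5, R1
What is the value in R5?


Register state trace:
  MOV R5, 20  → R5 = 20
  MOV R1, 11  → R1 = 11
  MUL R5, R1  → R5 = 20 * 11 = 220
Final: R5 = 220

220


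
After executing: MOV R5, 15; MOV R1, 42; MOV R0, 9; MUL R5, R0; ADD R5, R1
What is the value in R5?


Register state trace:
  MOV R5, 15  → R5 = 15
  MOV R1, 42  → R1 = 42
  MOV R0, 9  → R0 = 9
  MUL R5, R0  → R5 = 15 * 9 = 135
  ADD R5, R1  → R5 = 135 + 42 = 177
Final: R5 = 177

177


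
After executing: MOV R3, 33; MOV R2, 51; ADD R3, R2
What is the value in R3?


Register state trace:
  MOV R3, 33  → R3 = 33
  MOV R2, 51  → R2 = 51
  ADD R3, R2  → R3 = 33 + 51 = 84
Final: R3 = 84

84


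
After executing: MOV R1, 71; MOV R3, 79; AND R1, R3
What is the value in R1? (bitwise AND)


Register state trace:
  MOV R1, 71  → R1 = 71 (0b01000111)
  MOV R3, 79  → R3 = 79 (0b01001111)
  AND R1, R3  → R1 = 71 AND 79 = 71 (0b01000111)
Final: R1 = 71

71


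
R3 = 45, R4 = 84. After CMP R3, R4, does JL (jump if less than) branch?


Trace:
  R3 = 45, R4 = 84
  CMP R3, R4  → compares 45 vs 84
  JL checks: is 45 less than 84?
  45 < 84, so condition is true
Branch taken: Yes

Yes


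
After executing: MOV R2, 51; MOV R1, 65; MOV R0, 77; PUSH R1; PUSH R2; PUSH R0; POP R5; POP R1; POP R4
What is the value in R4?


Stack trace (top is rightmost):
  MOV R2, 51  → R2 = 51
  MOV R1, 65  → R1 = 65
  MOV R0, 77  → R0 = 77
  PUSH R1  → stack: [65]
  PUSH R2  → stack: [65, 51]
  PUSH R0  → stack: [65, 51, 77]
  POP R5  → R5 = 77, stack: [65, 51]
  POP R1  → R1 = 51, stack: [65]
  POP R4  → R4 = 65, stack: []
Final: R4 = 65

65


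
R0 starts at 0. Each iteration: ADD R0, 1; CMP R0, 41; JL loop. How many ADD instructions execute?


Loop trace (R0 starts at 0, target 41, step 1):
  ADD #1: R0 = 0 + 1 = 1  → 1 < 41, loop
  ADD #2: R0 = 1 + 1 = 2  → 2 < 41, loop
  ADD #3: R0 = 2 + 1 = 3  → 3 < 41, loop
  ADD #4: R0 = 3 + 1 = 4  → 4 < 41, loop
  ADD #5: R0 = 4 + 1 = 5  → 5 < 41, loop
  ADD #6: R0 = 5 + 1 = 6  → 6 < 41, loop
  ADD #7: R0 = 6 + 1 = 7  → 7 < 41, loop
  ADD #8: R0 = 7 + 1 = 8  → 8 < 41, loop
  ADD #9: R0 = 8 + 1 = 9  → 9 < 41, loop
  ADD #10: R0 = 9 + 1 = 10  → 10 < 41, loop
  ADD #11: R0 = 10 + 1 = 11  → 11 < 41, loop
  ADD #12: R0 = 11 + 1 = 12  → 12 < 41, loop
  ADD #13: R0 = 12 + 1 = 13  → 13 < 41, loop
  ADD #14: R0 = 13 + 1 = 14  → 14 < 41, loop
  ADD #15: R0 = 14 + 1 = 15  → 15 < 41, loop
  ADD #16: R0 = 15 + 1 = 16  → 16 < 41, loop
  ADD #17: R0 = 16 + 1 = 17  → 17 < 41, loop
  ADD #18: R0 = 17 + 1 = 18  → 18 < 41, loop
  ADD #19: R0 = 18 + 1 = 19  → 19 < 41, loop
  ADD #20: R0 = 19 + 1 = 20  → 20 < 41, loop
  ADD #21: R0 = 20 + 1 = 21  → 21 < 41, loop
  ADD #22: R0 = 21 + 1 = 22  → 22 < 41, loop
  ADD #23: R0 = 22 + 1 = 23  → 23 < 41, loop
  ADD #24: R0 = 23 + 1 = 24  → 24 < 41, loop
  ADD #25: R0 = 24 + 1 = 25  → 25 < 41, loop
  ADD #26: R0 = 25 + 1 = 26  → 26 < 41, loop
  ADD #27: R0 = 26 + 1 = 27  → 27 < 41, loop
  ADD #28: R0 = 27 + 1 = 28  → 28 < 41, loop
  ADD #29: R0 = 28 + 1 = 29  → 29 < 41, loop
  ADD #30: R0 = 29 + 1 = 30  → 30 < 41, loop
  ADD #31: R0 = 30 + 1 = 31  → 31 < 41, loop
  ADD #32: R0 = 31 + 1 = 32  → 32 < 41, loop
  ADD #33: R0 = 32 + 1 = 33  → 33 < 41, loop
  ADD #34: R0 = 33 + 1 = 34  → 34 < 41, loop
  ADD #35: R0 = 34 + 1 = 35  → 35 < 41, loop
  ADD #36: R0 = 35 + 1 = 36  → 36 < 41, loop
  ADD #37: R0 = 36 + 1 = 37  → 37 < 41, loop
  ADD #38: R0 = 37 + 1 = 38  → 38 < 41, loop
  ADD #39: R0 = 38 + 1 = 39  → 39 < 41, loop
  ADD #40: R0 = 39 + 1 = 40  → 40 < 41, loop
  ADD #41: R0 = 40 + 1 = 41  → 41 >= 41, exit
Total ADD instructions: 41

41


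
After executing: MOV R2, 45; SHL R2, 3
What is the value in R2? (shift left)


Register state trace:
  MOV R2, 45  → R2 = 45
  SHL R2, 3  → R2 = 45 << 3 = 45 * 2^3 = 360
Final: R2 = 360

360


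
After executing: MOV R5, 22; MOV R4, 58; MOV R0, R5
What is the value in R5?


Register state trace:
  MOV R5, 22  → R5 = 22
  MOV R4, 58  → R4 = 58
  MOV R0, R5  → R0 = 22
Final: R5 = 22

22


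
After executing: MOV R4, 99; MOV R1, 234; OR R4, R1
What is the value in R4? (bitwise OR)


Register state trace:
  MOV R4, 99  → R4 = 99 (0b01100011)
  MOV R1, 234  → R1 = 234 (0b11101010)
  OR R4, R1   → R4 = 99 OR 234 = 235 (0b11101011)
Final: R4 = 235

235


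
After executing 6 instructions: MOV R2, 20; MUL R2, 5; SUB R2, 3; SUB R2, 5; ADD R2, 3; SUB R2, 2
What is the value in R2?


Register state trace:
  MOV R2, 20  → R2 = 20
  MUL R2, 5  → R2 = 20 * 5 = 100
  SUB R2, 3  → R2 = 100 - 3 = 97
  SUB R2, 5  → R2 = 97 - 5 = 92
  ADD R2, 3  → R2 = 92 + 3 = 95
  SUB R2, 2  → R2 = 95 - 2 = 93
Final: R2 = 93

93


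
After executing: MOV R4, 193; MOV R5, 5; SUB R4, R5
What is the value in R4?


Register state trace:
  MOV R4, 193  → R4 = 193
  MOV R5, 5  → R5 = 5
  SUB R4, R5  → R4 = 193 - 5 = 188
Final: R4 = 188

188


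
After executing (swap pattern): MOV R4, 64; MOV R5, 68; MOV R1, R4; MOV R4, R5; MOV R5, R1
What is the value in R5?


Register state trace (swap pattern):
  MOV R4, 64  → R4 = 64
  MOV R5, 68  → R5 = 68
  MOV R1, R4  → R1 = 64  (save R4)
  MOV R4, R5  → R4 = 68  (R4 gets R5's value)
  MOV R5, R1  → R5 = 64  (R5 gets saved value)
Final: R5 = 64

64


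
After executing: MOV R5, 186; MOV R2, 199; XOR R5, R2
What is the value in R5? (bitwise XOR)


Register state trace:
  MOV R5, 186  → R5 = 186 (0b10111010)
  MOV R2, 199  → R2 = 199 (0b11000111)
  XOR R5, R2  → R5 = 186 XOR 199 = 125 (0b01111101)
Final: R5 = 125

125


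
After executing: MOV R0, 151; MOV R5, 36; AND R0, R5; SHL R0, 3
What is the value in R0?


Register state trace:
  MOV R0, 151  → R0 = 151 (0b10010111)
  MOV R5, 36  → R5 = 36 (0b00100100)
  AND R0, R5  → R0 = 151 AND 36 = 4 (0b00000100)
  SHL R0, 3  → R0 = 4 << 3 = 32
Final: R0 = 32

32


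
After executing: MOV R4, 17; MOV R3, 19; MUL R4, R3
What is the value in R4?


Register state trace:
  MOV R4, 17  → R4 = 17
  MOV R3, 19  → R3 = 19
  MUL R4, R3  → R4 = 17 * 19 = 323
Final: R4 = 323

323


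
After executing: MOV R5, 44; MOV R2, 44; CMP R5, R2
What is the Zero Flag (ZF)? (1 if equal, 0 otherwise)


Register state trace:
  MOV R5, 44  → R5 = 44
  MOV R2, 44  → R2 = 44
  CMP R5, R2  → computes 44 - 44 = 0
  Result is zero, so values are equal
ZF = 1

1


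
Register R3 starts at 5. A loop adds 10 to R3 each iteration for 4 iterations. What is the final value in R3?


Starting value: R3 = 5
  Iter 1: R3 = 5 + 10 = 15
  Iter 2: R3 = 15 + 10 = 25
  Iter 3: R3 = 25 + 10 = 35
  Iter 4: R3 = 35 + 10 = 45
Final: R3 = 45

45


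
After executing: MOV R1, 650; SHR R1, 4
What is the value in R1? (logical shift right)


Register state trace:
  MOV R1, 650  → R1 = 650
  SHR R1, 4  → R1 = 650 >> 4 = 650 // 2^4 = 40
Final: R1 = 40

40


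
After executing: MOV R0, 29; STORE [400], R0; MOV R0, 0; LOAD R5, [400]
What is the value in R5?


Register and memory trace:
  MOV R0, 29  → R0 = 29
  STORE [400], R0  → mem[400] = 29
  MOV R0, 0  → R0 = 0
  LOAD R5, [400]  → R5 = mem[400] = 29
Final: R5 = 29

29


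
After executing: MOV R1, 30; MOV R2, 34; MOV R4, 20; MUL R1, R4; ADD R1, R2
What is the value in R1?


Register state trace:
  MOV R1, 30  → R1 = 30
  MOV R2, 34  → R2 = 34
  MOV R4, 20  → R4 = 20
  MUL R1, R4  → R1 = 30 * 20 = 600
  ADD R1, R2  → R1 = 600 + 34 = 634
Final: R1 = 634

634


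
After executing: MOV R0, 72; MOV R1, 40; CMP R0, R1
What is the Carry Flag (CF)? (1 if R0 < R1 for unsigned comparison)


Register state trace:
  MOV R0, 72  → R0 = 72
  MOV R1, 40  → R1 = 40
  CMP R0, R1  → unsigned 72 - 40: no borrow
  72 >= 40, so CF = 0
CF = 0

0


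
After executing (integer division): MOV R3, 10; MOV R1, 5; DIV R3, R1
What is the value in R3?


Register state trace:
  MOV R3, 10  → R3 = 10
  MOV R1, 5  → R1 = 5
  DIV R3, R1  → R3 = 10 // 5 = 2
Final: R3 = 2

2


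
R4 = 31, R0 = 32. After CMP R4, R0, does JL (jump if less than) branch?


Trace:
  R4 = 31, R0 = 32
  CMP R4, R0  → compares 31 vs 32
  JL checks: is 31 less than 32?
  31 < 32, so condition is true
Branch taken: Yes

Yes


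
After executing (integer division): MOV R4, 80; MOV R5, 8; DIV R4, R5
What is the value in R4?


Register state trace:
  MOV R4, 80  → R4 = 80
  MOV R5, 8  → R5 = 8
  DIV R4, R5  → R4 = 80 // 8 = 10
Final: R4 = 10

10


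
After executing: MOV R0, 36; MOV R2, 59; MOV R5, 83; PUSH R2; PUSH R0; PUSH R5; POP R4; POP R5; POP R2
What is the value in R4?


Stack trace (top is rightmost):
  MOV R0, 36  → R0 = 36
  MOV R2, 59  → R2 = 59
  MOV R5, 83  → R5 = 83
  PUSH R2  → stack: [59]
  PUSH R0  → stack: [59, 36]
  PUSH R5  → stack: [59, 36, 83]
  POP R4  → R4 = 83, stack: [59, 36]
  POP R5  → R5 = 36, stack: [59]
  POP R2  → R2 = 59, stack: []
Final: R4 = 83

83


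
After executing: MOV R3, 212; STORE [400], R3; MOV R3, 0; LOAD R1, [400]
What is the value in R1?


Register and memory trace:
  MOV R3, 212  → R3 = 212
  STORE [400], R3  → mem[400] = 212
  MOV R3, 0  → R3 = 0
  LOAD R1, [400]  → R1 = mem[400] = 212
Final: R1 = 212

212


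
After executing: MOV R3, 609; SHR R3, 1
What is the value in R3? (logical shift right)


Register state trace:
  MOV R3, 609  → R3 = 609
  SHR R3, 1  → R3 = 609 >> 1 = 609 // 2^1 = 304
Final: R3 = 304

304


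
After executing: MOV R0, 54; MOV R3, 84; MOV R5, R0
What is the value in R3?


Register state trace:
  MOV R0, 54  → R0 = 54
  MOV R3, 84  → R3 = 84
  MOV R5, R0  → R5 = 54
Final: R3 = 84

84


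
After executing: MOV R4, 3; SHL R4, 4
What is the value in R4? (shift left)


Register state trace:
  MOV R4, 3  → R4 = 3
  SHL R4, 4  → R4 = 3 << 4 = 3 * 2^4 = 48
Final: R4 = 48

48


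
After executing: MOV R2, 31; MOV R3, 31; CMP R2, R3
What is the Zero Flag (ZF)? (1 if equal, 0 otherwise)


Register state trace:
  MOV R2, 31  → R2 = 31
  MOV R3, 31  → R3 = 31
  CMP R2, R3  → computes 31 - 31 = 0
  Result is zero, so values are equal
ZF = 1

1


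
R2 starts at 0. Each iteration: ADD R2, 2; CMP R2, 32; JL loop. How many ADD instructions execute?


Loop trace (R2 starts at 0, target 32, step 2):
  ADD #1: R2 = 0 + 2 = 2  → 2 < 32, loop
  ADD #2: R2 = 2 + 2 = 4  → 4 < 32, loop
  ADD #3: R2 = 4 + 2 = 6  → 6 < 32, loop
  ADD #4: R2 = 6 + 2 = 8  → 8 < 32, loop
  ADD #5: R2 = 8 + 2 = 10  → 10 < 32, loop
  ADD #6: R2 = 10 + 2 = 12  → 12 < 32, loop
  ADD #7: R2 = 12 + 2 = 14  → 14 < 32, loop
  ADD #8: R2 = 14 + 2 = 16  → 16 < 32, loop
  ADD #9: R2 = 16 + 2 = 18  → 18 < 32, loop
  ADD #10: R2 = 18 + 2 = 20  → 20 < 32, loop
  ADD #11: R2 = 20 + 2 = 22  → 22 < 32, loop
  ADD #12: R2 = 22 + 2 = 24  → 24 < 32, loop
  ADD #13: R2 = 24 + 2 = 26  → 26 < 32, loop
  ADD #14: R2 = 26 + 2 = 28  → 28 < 32, loop
  ADD #15: R2 = 28 + 2 = 30  → 30 < 32, loop
  ADD #16: R2 = 30 + 2 = 32  → 32 >= 32, exit
Total ADD instructions: 16

16


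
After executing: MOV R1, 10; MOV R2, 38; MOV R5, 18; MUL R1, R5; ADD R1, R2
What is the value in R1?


Register state trace:
  MOV R1, 10  → R1 = 10
  MOV R2, 38  → R2 = 38
  MOV R5, 18  → R5 = 18
  MUL R1, R5  → R1 = 10 * 18 = 180
  ADD R1, R2  → R1 = 180 + 38 = 218
Final: R1 = 218

218


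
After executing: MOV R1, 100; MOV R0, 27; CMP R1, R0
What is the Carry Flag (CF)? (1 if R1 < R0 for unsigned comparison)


Register state trace:
  MOV R1, 100  → R1 = 100
  MOV R0, 27  → R0 = 27
  CMP R1, R0  → unsigned 100 - 27: no borrow
  100 >= 27, so CF = 0
CF = 0

0


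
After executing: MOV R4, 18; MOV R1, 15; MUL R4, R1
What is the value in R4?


Register state trace:
  MOV R4, 18  → R4 = 18
  MOV R1, 15  → R1 = 15
  MUL R4, R1  → R4 = 18 * 15 = 270
Final: R4 = 270

270


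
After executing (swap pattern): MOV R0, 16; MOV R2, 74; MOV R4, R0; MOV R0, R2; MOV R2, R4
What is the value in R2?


Register state trace (swap pattern):
  MOV R0, 16  → R0 = 16
  MOV R2, 74  → R2 = 74
  MOV R4, R0  → R4 = 16  (save R0)
  MOV R0, R2  → R0 = 74  (R0 gets R2's value)
  MOV R2, R4  → R2 = 16  (R2 gets saved value)
Final: R2 = 16

16


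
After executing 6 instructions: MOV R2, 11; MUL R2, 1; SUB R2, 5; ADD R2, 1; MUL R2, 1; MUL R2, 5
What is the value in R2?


Register state trace:
  MOV R2, 11  → R2 = 11
  MUL R2, 1  → R2 = 11 * 1 = 11
  SUB R2, 5  → R2 = 11 - 5 = 6
  ADD R2, 1  → R2 = 6 + 1 = 7
  MUL R2, 1  → R2 = 7 * 1 = 7
  MUL R2, 5  → R2 = 7 * 5 = 35
Final: R2 = 35

35


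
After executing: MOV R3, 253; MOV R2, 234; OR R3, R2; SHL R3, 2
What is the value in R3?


Register state trace:
  MOV R3, 253  → R3 = 253 (0b11111101)
  MOV R2, 234  → R2 = 234 (0b11101010)
  OR R3, R2  → R3 = 253 OR 234 = 255 (0b11111111)
  SHL R3, 2  → R3 = 255 << 2 = 1020
Final: R3 = 1020

1020


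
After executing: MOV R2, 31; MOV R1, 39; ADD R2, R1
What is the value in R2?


Register state trace:
  MOV R2, 31  → R2 = 31
  MOV R1, 39  → R1 = 39
  ADD R2, R1  → R2 = 31 + 39 = 70
Final: R2 = 70

70


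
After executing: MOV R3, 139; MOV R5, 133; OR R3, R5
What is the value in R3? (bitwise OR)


Register state trace:
  MOV R3, 139  → R3 = 139 (0b10001011)
  MOV R5, 133  → R5 = 133 (0b10000101)
  OR R3, R5   → R3 = 139 OR 133 = 143 (0b10001111)
Final: R3 = 143

143


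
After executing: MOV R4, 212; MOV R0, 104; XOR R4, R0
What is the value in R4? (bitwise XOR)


Register state trace:
  MOV R4, 212  → R4 = 212 (0b11010100)
  MOV R0, 104  → R0 = 104 (0b01101000)
  XOR R4, R0  → R4 = 212 XOR 104 = 188 (0b10111100)
Final: R4 = 188

188
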